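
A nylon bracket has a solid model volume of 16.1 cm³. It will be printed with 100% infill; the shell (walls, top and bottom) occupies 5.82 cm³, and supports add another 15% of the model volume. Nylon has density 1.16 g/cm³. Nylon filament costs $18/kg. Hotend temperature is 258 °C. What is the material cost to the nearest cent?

$0.39

Volume inside the shell = 16.1 − 5.82 = 10.28 cm³.
Deposited infill = 1.00 × 10.28 = 10.28 cm³.
Support = 0.15 × 16.1 = 2.415 cm³.
Total extruded: 5.82 + 10.28 + 2.415 → 18.515 cm³.
Mass = 18.515 × 1.16 = 21.4774 g.
Cost = 21.4774 g / 1000 × $18/kg = $0.39.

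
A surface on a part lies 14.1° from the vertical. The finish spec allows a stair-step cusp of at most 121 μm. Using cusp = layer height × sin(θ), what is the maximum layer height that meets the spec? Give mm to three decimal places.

t = h_c / sin θ = 0.121 / 0.2436 = 0.497 mm.

0.497 mm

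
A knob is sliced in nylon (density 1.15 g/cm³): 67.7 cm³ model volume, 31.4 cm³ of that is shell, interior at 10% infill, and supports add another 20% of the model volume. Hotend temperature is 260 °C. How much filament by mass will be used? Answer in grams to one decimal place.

55.9 g

Infill region = 67.7 − 31.4, so 36.3 cm³.
Infill volume = 0.10 × 36.3 = 3.63 cm³.
Support = 0.20 × 67.7 = 13.54 cm³.
Total extruded: 31.4 + 3.63 + 13.54 → 48.57 cm³.
Mass = 48.57 × 1.15, so 55.8555 g.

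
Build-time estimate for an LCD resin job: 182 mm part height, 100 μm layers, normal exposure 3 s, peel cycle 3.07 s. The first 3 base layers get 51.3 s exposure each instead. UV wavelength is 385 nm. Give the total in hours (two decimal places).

Number of layers: 182 / 0.1 → 1820 (rounded up).
Bottom layers: 3 × (51.3 + 3.07) → 163.11 s.
Remaining layers: 1817 × (3 + 3.07) → 11029.19 s.
Total = 163.11 + 11029.19 = 11192.3 s = 3.11 hours.

3.11 hours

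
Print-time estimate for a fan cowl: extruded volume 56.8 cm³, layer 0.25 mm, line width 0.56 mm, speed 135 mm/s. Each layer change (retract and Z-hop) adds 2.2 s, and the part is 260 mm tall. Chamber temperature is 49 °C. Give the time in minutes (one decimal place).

Bead cross-section = 0.25 × 0.56, so 0.14 mm².
Total extruded path = 56800/0.14 = 405714.3 mm.
Extrusion time: 405714.3 / 135 → 3005.3 s.
Number of layers: 260 / 0.25 → 1040 (rounded up).
Non-print overhead = 1040 × 2.2 = 2288 s.
Total = 3005.3 + 2288 = 5293.3 s = 88.2 minutes.

88.2 minutes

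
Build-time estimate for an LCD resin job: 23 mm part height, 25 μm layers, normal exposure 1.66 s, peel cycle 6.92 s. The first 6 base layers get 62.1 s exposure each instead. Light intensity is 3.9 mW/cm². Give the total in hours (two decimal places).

2.29 hours

Number of layers: 23 / 0.025 → 920 (rounded up).
Bottom layers: 6 × (62.1 + 6.92) → 414.12 s.
Regular layers = 914 × (1.66 + 6.92) = 7842.12 s.
Sum: 414.12 + 7842.12 = 8256.24 s → 2.29 hours.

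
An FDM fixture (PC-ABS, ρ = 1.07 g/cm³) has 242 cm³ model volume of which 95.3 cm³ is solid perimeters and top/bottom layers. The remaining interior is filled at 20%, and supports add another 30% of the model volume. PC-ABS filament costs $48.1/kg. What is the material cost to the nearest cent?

Interior volume = 242 − 95.3, so 146.7 cm³.
Infill volume = 0.20 × 146.7, so 29.34 cm³.
Support = 0.30 × 242 = 72.6 cm³.
Total extruded: 95.3 + 29.34 + 72.6 → 197.24 cm³.
Mass: 197.24 × 1.07 → 211.0468 g.
Cost = 211.0468 g / 1000 × $48.1/kg = $10.15.

$10.15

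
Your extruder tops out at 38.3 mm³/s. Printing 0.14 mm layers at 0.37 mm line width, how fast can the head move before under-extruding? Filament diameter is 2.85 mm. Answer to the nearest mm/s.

Extrusion cross-section = 0.14 × 0.37, so 0.0518 mm².
v_max = Q/A = 38.3/0.0518 = 739.38 mm/s → 739 mm/s.

739 mm/s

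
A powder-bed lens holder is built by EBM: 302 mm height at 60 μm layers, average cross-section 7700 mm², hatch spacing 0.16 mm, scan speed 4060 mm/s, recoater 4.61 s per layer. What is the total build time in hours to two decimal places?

23.02 hours

Layer count = ceil(302 / 0.06) = 5034.
Scan path per layer = 7700 / 0.16 = 48125 mm.
Scan time per layer = 48125 / 4060 = 11.8534 s.
Per-layer time = 11.8534 + 4.61 = 16.4634 s.
5034 layers × 16.4634 s/layer = 82876.7556 s, i.e. 23.02 hours.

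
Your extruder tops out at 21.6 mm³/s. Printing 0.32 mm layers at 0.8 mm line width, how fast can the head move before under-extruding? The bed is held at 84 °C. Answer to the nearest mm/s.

Bead cross-section = 0.32 × 0.8 = 0.256 mm².
v_max = Q/A = 21.6/0.256 = 84.38 mm/s → 84 mm/s.

84 mm/s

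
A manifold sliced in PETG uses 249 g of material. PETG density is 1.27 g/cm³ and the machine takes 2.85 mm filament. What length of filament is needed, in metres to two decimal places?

30.73 m

Volume = 249 g / 1.27 g·cm⁻³ = 196.063 cm³ = 196063 mm³.
Filament cross-section = π × (2.85/2)² = 6.3794 mm².
L = V/A = 196063/6.3794 = 30733.77 mm → 30.73 m.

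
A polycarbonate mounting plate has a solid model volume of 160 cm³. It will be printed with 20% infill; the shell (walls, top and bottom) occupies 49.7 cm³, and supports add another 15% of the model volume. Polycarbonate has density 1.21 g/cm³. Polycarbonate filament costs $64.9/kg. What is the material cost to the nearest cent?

$7.52

Interior volume: 160 − 49.7 → 110.3 cm³.
Infill deposited = 0.20 × 110.3, so 22.06 cm³.
Support = 0.15 × 160 = 24 cm³.
Deposited volume = 49.7 + 22.06 + 24, so 95.76 cm³.
Mass = 95.76 × 1.21 = 115.8696 g.
Cost = 115.8696 g / 1000 × $64.9/kg = $7.52.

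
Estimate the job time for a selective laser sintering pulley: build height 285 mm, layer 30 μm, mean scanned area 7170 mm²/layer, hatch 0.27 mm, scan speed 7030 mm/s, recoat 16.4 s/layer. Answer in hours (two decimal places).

53.25 hours

Layers = ⌈285/0.03⌉ = 9500.
Scan path per layer = 7170 / 0.27 = 26555.6 mm.
Laser time per layer: 26555.6 / 7030 → 3.7775 s.
Time per layer: 3.7775 + 16.4 → 20.1775 s.
Build time = 9500 × 20.1775 = 191686.25 s = 53.25 hours.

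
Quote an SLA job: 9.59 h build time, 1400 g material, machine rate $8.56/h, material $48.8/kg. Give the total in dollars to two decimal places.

Machine-time cost: 8.56 × 9.59 → $82.0904.
Feedstock cost = 48.8 × 1400/1000, so $68.32.
Job cost: 82.0904 + 68.32 = 150.4104 ≈ $150.41.

$150.41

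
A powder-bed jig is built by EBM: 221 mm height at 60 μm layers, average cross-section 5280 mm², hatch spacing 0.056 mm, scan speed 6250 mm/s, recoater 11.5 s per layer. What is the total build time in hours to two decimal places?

27.21 hours

Layers = ⌈221/0.06⌉ = 3684.
Hatch length per layer = 5280 / 0.056, so 94285.7 mm.
Scan time per layer = 94285.7 / 6250, so 15.0857 s.
Per-layer time = 15.0857 + 11.5, so 26.5857 s.
3684 layers × 26.5857 s/layer = 97941.7188 s, i.e. 27.21 hours.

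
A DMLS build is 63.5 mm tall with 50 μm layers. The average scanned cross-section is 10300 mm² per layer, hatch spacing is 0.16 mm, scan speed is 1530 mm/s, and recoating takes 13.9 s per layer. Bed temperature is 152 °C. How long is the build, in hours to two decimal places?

19.75 hours

Layers = ⌈63.5/0.05⌉ = 1270.
Scan path per layer: 10300 / 0.16 → 64375 mm.
Laser time per layer = 64375 / 1530, so 42.0752 s.
Time per layer = 42.0752 + 13.9, so 55.9752 s.
Total: 1270 × 55.9752 s = 71088.504 s → 19.75 hours.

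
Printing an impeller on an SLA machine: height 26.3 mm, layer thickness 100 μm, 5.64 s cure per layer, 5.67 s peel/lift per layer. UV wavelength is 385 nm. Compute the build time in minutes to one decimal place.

49.6 minutes

Layers = ⌈26.3/0.1⌉ = 263.
Each layer takes = 5.64 + 5.67 = 11.31 s.
Build time: 263 × 11.31 s = 2974.53 s, i.e. 49.6 minutes.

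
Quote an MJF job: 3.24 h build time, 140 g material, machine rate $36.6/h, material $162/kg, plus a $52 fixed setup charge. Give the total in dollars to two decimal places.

$193.26

Time charge = 36.6 × 3.24, so $118.584.
Material charge = 162 × 140/1000 = $22.68.
Adding setup: 118.584 + 22.68 + 52 → 193.264 ≈ $193.26.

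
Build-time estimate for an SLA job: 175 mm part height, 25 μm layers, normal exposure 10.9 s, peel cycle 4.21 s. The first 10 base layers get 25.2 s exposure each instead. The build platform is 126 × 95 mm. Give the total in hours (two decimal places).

Layer count = ceil(175 / 0.025) = 7000.
Bottom layers = 10 × (25.2 + 4.21) = 294.1 s.
Remaining layers: 6990 × (10.9 + 4.21) → 105618.9 s.
Sum: 294.1 + 105618.9 = 105913 s → 29.42 hours.

29.42 hours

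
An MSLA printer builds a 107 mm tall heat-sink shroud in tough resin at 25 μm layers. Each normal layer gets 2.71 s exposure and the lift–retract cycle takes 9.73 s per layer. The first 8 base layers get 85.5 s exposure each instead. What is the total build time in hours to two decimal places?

14.97 hours

Layers = ⌈107/0.025⌉ = 4280.
Bottom layers: 8 × (85.5 + 9.73) → 761.84 s.
Normal layers = 4272 × (2.71 + 9.73) = 53143.68 s.
Total = 761.84 + 53143.68 = 53905.52 s = 14.97 hours.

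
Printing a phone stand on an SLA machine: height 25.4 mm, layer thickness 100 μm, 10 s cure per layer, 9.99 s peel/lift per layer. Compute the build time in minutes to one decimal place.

84.6 minutes

Number of layers: 25.4 / 0.1 → 254 (rounded up).
Each layer takes: 10 + 9.99 → 19.99 s.
Total = 254 × 19.99 = 5077.46 s = 84.6 minutes.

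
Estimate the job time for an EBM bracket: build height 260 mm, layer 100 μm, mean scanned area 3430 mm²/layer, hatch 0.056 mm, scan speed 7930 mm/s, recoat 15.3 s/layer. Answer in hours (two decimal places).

16.63 hours

Layers = ⌈260/0.1⌉ = 2600.
Hatch length per layer = 3430 / 0.056, so 61250 mm.
Scan time per layer: 61250 / 7930 → 7.7238 s.
Time per layer = 7.7238 + 15.3, so 23.0238 s.
Build time = 2600 × 23.0238 = 59861.88 s = 16.63 hours.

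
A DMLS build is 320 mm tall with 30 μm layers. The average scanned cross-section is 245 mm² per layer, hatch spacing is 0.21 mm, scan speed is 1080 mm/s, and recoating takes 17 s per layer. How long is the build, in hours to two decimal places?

Layers = ⌈320/0.03⌉ = 10667.
Per-layer scan distance = 245 / 0.21 = 1166.7 mm.
Scan time per layer = 1166.7 / 1080 = 1.0803 s.
Per-layer time = 1.0803 + 17 = 18.0803 s.
10667 layers × 18.0803 s/layer = 192862.5601 s, i.e. 53.57 hours.

53.57 hours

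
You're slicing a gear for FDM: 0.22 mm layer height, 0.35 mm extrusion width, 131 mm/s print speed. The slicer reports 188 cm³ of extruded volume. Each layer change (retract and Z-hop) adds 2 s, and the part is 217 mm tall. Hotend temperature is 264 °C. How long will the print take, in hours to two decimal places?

5.73 hours

Bead cross-section: 0.22 × 0.35 → 0.077 mm².
Path length: 188000 mm³ / 0.077 mm² → 2441558.4 mm.
Print-move time = 2441558.4 / 131 = 18637.9 s.
Layers = ⌈217/0.22⌉ = 987.
Non-print overhead = 987 × 2, so 1974 s.
Altogether 18637.9 + 1974 = 20611.9 s, i.e. 5.73 hours.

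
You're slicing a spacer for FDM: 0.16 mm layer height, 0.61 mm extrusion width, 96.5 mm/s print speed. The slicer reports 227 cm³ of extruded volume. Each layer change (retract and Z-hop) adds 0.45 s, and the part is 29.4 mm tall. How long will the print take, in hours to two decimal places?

6.72 hours

Line area = 0.16 × 0.61, so 0.0976 mm².
Total extruded path = 227000/0.0976 = 2325819.7 mm.
Extrusion time: 2325819.7 / 96.5 → 24101.8 s.
Layers = ⌈29.4/0.16⌉ = 184.
Layer-change overhead = 184 × 0.45 = 82.8 s.
Altogether 24101.8 + 82.8 = 24184.6 s, i.e. 6.72 hours.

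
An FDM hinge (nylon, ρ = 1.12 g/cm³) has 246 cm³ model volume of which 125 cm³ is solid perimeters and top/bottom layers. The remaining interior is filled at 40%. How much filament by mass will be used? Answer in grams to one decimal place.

194.2 g

Infill region = 246 − 125 = 121 cm³.
Deposited infill = 0.40 × 121, so 48.4 cm³.
Deposited volume: 125 + 48.4 → 173.4 cm³.
Mass = 173.4 × 1.12 = 194.208 g.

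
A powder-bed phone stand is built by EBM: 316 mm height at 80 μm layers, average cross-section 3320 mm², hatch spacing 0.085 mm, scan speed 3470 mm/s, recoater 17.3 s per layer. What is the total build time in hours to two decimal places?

Number of layers: 316 / 0.08 → 3950 (rounded up).
Scan path per layer: 3320 / 0.085 → 39058.8 mm.
Per-layer scan time = 39058.8 / 3470, so 11.2561 s.
Layer cycle = 11.2561 + 17.3, so 28.5561 s.
Build time = 3950 × 28.5561 = 112796.595 s = 31.33 hours.

31.33 hours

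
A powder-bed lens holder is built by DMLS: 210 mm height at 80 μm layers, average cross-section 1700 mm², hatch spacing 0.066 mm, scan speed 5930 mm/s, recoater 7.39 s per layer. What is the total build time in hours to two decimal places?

Layer count = ceil(210 / 0.08) = 2625.
Scan path per layer = 1700 / 0.066 = 25757.6 mm.
Laser time per layer: 25757.6 / 5930 → 4.3436 s.
Time per layer = 4.3436 + 7.39, so 11.7336 s.
2625 layers × 11.7336 s/layer = 30800.7 s, i.e. 8.56 hours.

8.56 hours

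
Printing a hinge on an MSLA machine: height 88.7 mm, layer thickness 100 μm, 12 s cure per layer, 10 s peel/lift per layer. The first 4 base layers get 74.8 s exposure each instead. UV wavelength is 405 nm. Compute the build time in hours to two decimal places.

Number of layers: 88.7 / 0.1 → 887 (rounded up).
Base layers: 4 × (74.8 + 10) → 339.2 s.
Regular layers = 883 × (12 + 10) = 19426 s.
Sum: 339.2 + 19426 = 19765.2 s → 5.49 hours.

5.49 hours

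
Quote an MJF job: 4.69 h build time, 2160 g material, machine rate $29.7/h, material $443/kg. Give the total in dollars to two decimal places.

$1096.17

Time charge: 29.7 × 4.69 → $139.293.
Feedstock cost: 443 × 2160/1000 → $956.88.
Job cost: 139.293 + 956.88 = 1096.173 ≈ $1096.17.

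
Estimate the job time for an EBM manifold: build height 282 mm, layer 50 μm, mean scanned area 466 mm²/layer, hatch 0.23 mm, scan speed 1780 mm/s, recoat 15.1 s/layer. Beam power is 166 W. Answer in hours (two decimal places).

25.44 hours

Number of layers: 282 / 0.05 → 5640 (rounded up).
Per-layer scan distance = 466 / 0.23, so 2026.1 mm.
Per-layer scan time: 2026.1 / 1780 → 1.1383 s.
Layer cycle = 1.1383 + 15.1 = 16.2383 s.
5640 layers × 16.2383 s/layer = 91584.012 s, i.e. 25.44 hours.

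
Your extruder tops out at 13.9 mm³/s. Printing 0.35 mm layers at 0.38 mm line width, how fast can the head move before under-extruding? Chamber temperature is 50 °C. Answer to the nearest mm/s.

105 mm/s

Extrusion cross-section: 0.35 × 0.38 → 0.133 mm².
v_max = Q/A = 13.9/0.133 = 104.51 mm/s → 105 mm/s.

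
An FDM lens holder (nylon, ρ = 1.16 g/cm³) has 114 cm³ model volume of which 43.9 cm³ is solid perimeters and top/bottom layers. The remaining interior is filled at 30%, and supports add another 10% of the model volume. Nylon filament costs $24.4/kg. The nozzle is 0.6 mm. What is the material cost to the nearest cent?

Interior volume = 114 − 43.9 = 70.1 cm³.
Infill deposited: 0.30 × 70.1 → 21.03 cm³.
Support: 0.10 × 114 → 11.4 cm³.
Deposited volume = 43.9 + 21.03 + 11.4, so 76.33 cm³.
Mass = 76.33 × 1.16 = 88.5428 g.
At $24.4/kg: 88.5428/1000 × 24.4 = $2.16.

$2.16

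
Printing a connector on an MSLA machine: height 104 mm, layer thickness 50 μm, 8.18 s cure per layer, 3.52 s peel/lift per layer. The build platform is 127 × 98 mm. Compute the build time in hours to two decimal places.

Number of layers: 104 / 0.05 → 2080 (rounded up).
Each layer takes = 8.18 + 3.52 = 11.7 s.
Total = 2080 × 11.7 = 24336 s = 6.76 hours.

6.76 hours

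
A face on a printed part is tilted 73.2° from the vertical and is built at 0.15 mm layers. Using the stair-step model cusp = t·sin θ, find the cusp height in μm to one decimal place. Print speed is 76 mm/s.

143.6 μm

Cusp = layer height × sin(73.2°) = 0.15 × 0.9573 = 0.143595 mm = 143.6 μm.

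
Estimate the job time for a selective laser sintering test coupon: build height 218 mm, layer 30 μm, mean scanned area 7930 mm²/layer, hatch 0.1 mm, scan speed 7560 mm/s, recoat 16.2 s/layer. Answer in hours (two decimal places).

53.88 hours

Layer count = ceil(218 / 0.03) = 7267.
Per-layer scan distance: 7930 / 0.1 → 79300 mm.
Laser time per layer: 79300 / 7560 → 10.4894 s.
Layer cycle = 10.4894 + 16.2, so 26.6894 s.
Build time = 7267 × 26.6894 = 193951.8698 s = 53.88 hours.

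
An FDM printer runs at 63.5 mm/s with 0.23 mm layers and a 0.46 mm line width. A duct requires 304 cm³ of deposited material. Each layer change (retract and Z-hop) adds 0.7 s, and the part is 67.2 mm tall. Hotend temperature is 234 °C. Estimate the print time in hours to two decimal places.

12.63 hours

Extrusion cross-section: 0.23 × 0.46 → 0.1058 mm².
Total extruded path = 304000/0.1058 = 2873345.9 mm.
Print-move time: 2873345.9 / 63.5 → 45249.5 s.
Number of layers: 67.2 / 0.23 → 293 (rounded up).
Non-print overhead = 293 × 0.7 = 205.1 s.
Total = 45249.5 + 205.1 = 45454.6 s = 12.63 hours.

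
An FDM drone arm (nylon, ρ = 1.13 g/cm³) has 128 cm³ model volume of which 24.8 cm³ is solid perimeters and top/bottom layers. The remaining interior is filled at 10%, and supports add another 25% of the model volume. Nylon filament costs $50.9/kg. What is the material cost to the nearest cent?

Volume inside the shell = 128 − 24.8 = 103.2 cm³.
Infill volume: 0.10 × 103.2 → 10.32 cm³.
Support = 0.25 × 128, so 32 cm³.
Total printed volume: 24.8 + 10.32 + 32 → 67.12 cm³.
Mass = 67.12 × 1.13 = 75.8456 g.
Cost = 75.8456 g / 1000 × $50.9/kg = $3.86.

$3.86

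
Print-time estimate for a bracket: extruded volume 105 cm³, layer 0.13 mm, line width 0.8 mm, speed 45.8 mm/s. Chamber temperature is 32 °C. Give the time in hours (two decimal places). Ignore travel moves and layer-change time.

Bead cross-section = 0.13 × 0.8, so 0.104 mm².
Toolpath length = 105 cm³ / 0.104 mm² = 105000 / 0.104 = 1009615.4 mm.
Extrusion time = 1009615.4 / 45.8, so 22044 s.
22044 s = 6.12 hours.

6.12 hours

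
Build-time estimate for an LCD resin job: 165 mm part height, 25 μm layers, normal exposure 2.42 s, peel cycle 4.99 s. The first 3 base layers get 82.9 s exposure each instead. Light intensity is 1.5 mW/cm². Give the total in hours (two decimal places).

Number of layers: 165 / 0.025 → 6600 (rounded up).
Base layers: 3 × (82.9 + 4.99) → 263.67 s.
Normal layers: 6597 × (2.42 + 4.99) → 48883.77 s.
Sum: 263.67 + 48883.77 = 49147.44 s → 13.65 hours.

13.65 hours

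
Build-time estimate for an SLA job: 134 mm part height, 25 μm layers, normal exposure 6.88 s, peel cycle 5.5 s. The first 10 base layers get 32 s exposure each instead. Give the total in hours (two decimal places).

18.50 hours

Number of layers: 134 / 0.025 → 5360 (rounded up).
Burn-in layers = 10 × (32 + 5.5), so 375 s.
Remaining layers: 5350 × (6.88 + 5.5) → 66233 s.
Sum: 375 + 66233 = 66608 s → 18.50 hours.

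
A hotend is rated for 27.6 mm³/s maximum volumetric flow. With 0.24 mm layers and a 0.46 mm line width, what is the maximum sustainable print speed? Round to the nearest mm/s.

250 mm/s

A = 0.24 × 0.46 = 0.1104 mm².
v_max = Q/A = 27.6/0.1104 = 250.00 mm/s → 250 mm/s.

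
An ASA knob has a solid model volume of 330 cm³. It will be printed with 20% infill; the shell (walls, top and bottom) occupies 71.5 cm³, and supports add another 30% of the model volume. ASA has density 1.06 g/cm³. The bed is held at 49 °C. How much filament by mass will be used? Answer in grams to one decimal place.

235.5 g

Volume inside the shell = 330 − 71.5 = 258.5 cm³.
Deposited infill = 0.20 × 258.5 = 51.7 cm³.
Support = 0.30 × 330, so 99 cm³.
Total printed volume: 71.5 + 51.7 + 99 → 222.2 cm³.
Mass = 222.2 × 1.06, so 235.532 g.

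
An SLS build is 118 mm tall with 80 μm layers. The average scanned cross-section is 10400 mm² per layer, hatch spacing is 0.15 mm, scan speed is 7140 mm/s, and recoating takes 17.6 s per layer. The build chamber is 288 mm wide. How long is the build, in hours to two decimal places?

11.19 hours

Layer count = ceil(118 / 0.08) = 1475.
Per-layer scan distance = 10400 / 0.15 = 69333.3 mm.
Per-layer scan time = 69333.3 / 7140 = 9.7105 s.
Layer cycle: 9.7105 + 17.6 → 27.3105 s.
1475 layers × 27.3105 s/layer = 40282.9875 s, i.e. 11.19 hours.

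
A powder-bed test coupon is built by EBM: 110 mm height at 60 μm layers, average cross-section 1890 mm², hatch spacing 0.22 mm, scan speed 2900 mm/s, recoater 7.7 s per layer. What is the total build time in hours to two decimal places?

Layer count = ceil(110 / 0.06) = 1834.
Hatch length per layer = 1890 / 0.22, so 8590.9 mm.
Scan time per layer: 8590.9 / 2900 → 2.9624 s.
Layer cycle = 2.9624 + 7.7 = 10.6624 s.
Total: 1834 × 10.6624 s = 19554.8416 s → 5.43 hours.

5.43 hours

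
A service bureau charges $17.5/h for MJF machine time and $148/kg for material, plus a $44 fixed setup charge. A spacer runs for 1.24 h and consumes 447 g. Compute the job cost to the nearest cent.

$131.86

Machine-time cost = 17.5 × 1.24, so $21.70.
Material cost = 148 × 447/1000 = $66.156.
Adding setup: 21.70 + 66.156 + 44 → 131.856 ≈ $131.86.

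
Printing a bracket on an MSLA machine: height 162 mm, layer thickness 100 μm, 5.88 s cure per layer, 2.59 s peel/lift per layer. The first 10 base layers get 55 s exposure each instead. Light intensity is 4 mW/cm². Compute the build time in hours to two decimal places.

3.95 hours

Number of layers: 162 / 0.1 → 1620 (rounded up).
Bottom layers = 10 × (55 + 2.59) = 575.9 s.
Normal layers = 1610 × (5.88 + 2.59), so 13636.7 s.
Sum: 575.9 + 13636.7 = 14212.6 s → 3.95 hours.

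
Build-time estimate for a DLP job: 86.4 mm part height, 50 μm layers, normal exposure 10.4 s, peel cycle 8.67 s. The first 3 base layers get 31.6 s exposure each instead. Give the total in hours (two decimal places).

Layer count = ceil(86.4 / 0.05) = 1728.
Burn-in layers: 3 × (31.6 + 8.67) → 120.81 s.
Normal layers = 1725 × (10.4 + 8.67) = 32895.75 s.
Sum: 120.81 + 32895.75 = 33016.56 s → 9.17 hours.

9.17 hours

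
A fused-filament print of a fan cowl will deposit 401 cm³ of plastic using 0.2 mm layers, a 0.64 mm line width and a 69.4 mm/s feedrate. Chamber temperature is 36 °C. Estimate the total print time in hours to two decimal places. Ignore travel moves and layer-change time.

Line area = 0.2 × 0.64, so 0.128 mm².
Toolpath length = 401 cm³ / 0.128 mm² = 401000 / 0.128 = 3132812.5 mm.
Time extruding = 3132812.5 / 69.4, so 45141.4 s.
45141.4 s = 12.54 hours.

12.54 hours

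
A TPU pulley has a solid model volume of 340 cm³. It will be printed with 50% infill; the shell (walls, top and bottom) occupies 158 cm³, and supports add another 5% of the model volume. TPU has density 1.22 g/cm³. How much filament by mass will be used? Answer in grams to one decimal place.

324.5 g

Infill region = 340 − 158 = 182 cm³.
Deposited infill = 0.50 × 182 = 91 cm³.
Support = 0.05 × 340, so 17 cm³.
Deposited volume: 158 + 91 + 17 → 266 cm³.
Mass = 266 × 1.22, so 324.52 g.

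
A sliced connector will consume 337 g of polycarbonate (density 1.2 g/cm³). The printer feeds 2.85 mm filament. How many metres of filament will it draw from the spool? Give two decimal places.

44.02 m

Extruded volume: 337/1.2 = 280.8333 cm³ (280833.3 mm³).
Cross-section of 2.85 mm filament: π·(2.85/2)² = 6.3794 mm².
L = V/A = 280833.3/6.3794 = 44021.9 mm → 44.02 m.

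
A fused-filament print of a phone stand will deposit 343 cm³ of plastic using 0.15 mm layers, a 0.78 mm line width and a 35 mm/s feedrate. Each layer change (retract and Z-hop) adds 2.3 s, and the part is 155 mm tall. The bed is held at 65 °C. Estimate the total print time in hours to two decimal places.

Extrusion cross-section = 0.15 × 0.78 = 0.117 mm².
Total extruded path = 343000/0.117 = 2931623.9 mm.
Print-move time = 2931623.9 / 35 = 83760.7 s.
Layers = ⌈155/0.15⌉ = 1034.
Layer-change overhead = 1034 × 2.3, so 2378.2 s.
Total = 83760.7 + 2378.2 = 86138.9 s = 23.93 hours.

23.93 hours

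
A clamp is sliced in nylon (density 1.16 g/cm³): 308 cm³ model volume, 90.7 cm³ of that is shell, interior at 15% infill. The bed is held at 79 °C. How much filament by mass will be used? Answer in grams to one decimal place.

Volume inside the shell = 308 − 90.7 = 217.3 cm³.
Deposited infill = 0.15 × 217.3, so 32.595 cm³.
Total printed volume: 90.7 + 32.595 → 123.295 cm³.
Mass = 123.295 × 1.16 = 143.0222 g.

143.0 g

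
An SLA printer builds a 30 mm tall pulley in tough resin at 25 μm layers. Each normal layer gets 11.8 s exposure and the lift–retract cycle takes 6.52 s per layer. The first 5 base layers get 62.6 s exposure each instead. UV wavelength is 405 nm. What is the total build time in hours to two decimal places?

Layers = ⌈30/0.025⌉ = 1200.
Base layers: 5 × (62.6 + 6.52) → 345.6 s.
Regular layers: 1195 × (11.8 + 6.52) → 21892.4 s.
Total = 345.6 + 21892.4 = 22238 s = 6.18 hours.

6.18 hours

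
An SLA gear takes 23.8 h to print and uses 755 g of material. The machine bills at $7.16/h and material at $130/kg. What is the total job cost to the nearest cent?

$268.56

Machine-time cost = 7.16 × 23.8, so $170.408.
Material charge = 130 × 755/1000, so $98.15.
Job cost: 170.408 + 98.15 = 268.558 ≈ $268.56.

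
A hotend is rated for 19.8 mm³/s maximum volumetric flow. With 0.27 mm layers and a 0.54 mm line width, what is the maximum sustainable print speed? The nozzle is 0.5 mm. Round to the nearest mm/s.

A = 0.27 × 0.54 = 0.1458 mm².
Max speed = 19.8 / 0.1458 = 135.80 ≈ 136 mm/s.

136 mm/s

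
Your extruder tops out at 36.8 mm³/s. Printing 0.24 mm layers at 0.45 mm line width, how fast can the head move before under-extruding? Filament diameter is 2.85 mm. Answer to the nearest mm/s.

Bead cross-section: 0.24 × 0.45 → 0.108 mm².
Max speed = 36.8 / 0.108 = 340.74 ≈ 341 mm/s.

341 mm/s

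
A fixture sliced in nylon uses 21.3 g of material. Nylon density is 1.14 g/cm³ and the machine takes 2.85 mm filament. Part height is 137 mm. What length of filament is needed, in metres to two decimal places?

Volume = 21.3 g / 1.14 g·cm⁻³ = 18.6842 cm³ = 18684.2 mm³.
A = π r² = π × 1.425² = 6.3794 mm².
Length = 18684.2 / 6.3794 = 2928.83 mm = 2.93 m.

2.93 m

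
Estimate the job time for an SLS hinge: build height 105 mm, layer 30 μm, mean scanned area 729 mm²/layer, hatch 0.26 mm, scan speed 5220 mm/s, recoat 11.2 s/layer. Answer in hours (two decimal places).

Number of layers: 105 / 0.03 → 3500 (rounded up).
Per-layer scan distance = 729 / 0.26, so 2803.8 mm.
Per-layer scan time = 2803.8 / 5220, so 0.5371 s.
Layer cycle = 0.5371 + 11.2, so 11.7371 s.
Build time = 3500 × 11.7371 = 41079.85 s = 11.41 hours.

11.41 hours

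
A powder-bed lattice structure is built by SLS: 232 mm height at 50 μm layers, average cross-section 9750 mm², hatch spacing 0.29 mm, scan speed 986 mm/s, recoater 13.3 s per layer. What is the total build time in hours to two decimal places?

Layer count = ceil(232 / 0.05) = 4640.
Scan path per layer: 9750 / 0.29 → 33620.7 mm.
Laser time per layer: 33620.7 / 986 → 34.0981 s.
Per-layer time = 34.0981 + 13.3 = 47.3981 s.
Build time = 4640 × 47.3981 = 219927.184 s = 61.09 hours.

61.09 hours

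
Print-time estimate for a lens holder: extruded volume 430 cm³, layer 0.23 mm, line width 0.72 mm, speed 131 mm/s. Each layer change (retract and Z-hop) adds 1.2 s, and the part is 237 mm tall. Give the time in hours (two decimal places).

Bead cross-section = 0.23 × 0.72, so 0.1656 mm².
Total extruded path = 430000/0.1656 = 2596618.4 mm.
Extrusion time = 2596618.4 / 131, so 19821.5 s.
Layers = ⌈237/0.23⌉ = 1031.
Non-print overhead = 1031 × 1.2, so 1237.2 s.
Total = 19821.5 + 1237.2 = 21058.7 s = 5.85 hours.

5.85 hours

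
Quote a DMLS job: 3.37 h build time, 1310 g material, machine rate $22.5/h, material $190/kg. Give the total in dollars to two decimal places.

$324.73

Time charge: 22.5 × 3.37 → $75.825.
Material cost = 190 × 1310/1000 = $248.90.
Job cost: 75.825 + 248.90 = 324.725 ≈ $324.73.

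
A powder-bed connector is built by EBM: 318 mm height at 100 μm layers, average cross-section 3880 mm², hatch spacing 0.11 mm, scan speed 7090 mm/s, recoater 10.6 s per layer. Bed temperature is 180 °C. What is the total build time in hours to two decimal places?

Number of layers: 318 / 0.1 → 3180 (rounded up).
Hatch length per layer: 3880 / 0.11 → 35272.7 mm.
Per-layer scan time: 35272.7 / 7090 → 4.975 s.
Per-layer time = 4.975 + 10.6 = 15.575 s.
Total: 3180 × 15.575 s = 49528.5 s → 13.76 hours.

13.76 hours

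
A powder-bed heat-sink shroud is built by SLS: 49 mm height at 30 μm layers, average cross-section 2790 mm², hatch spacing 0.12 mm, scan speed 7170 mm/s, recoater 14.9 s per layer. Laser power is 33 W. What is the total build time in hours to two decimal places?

Number of layers: 49 / 0.03 → 1634 (rounded up).
Hatch length per layer = 2790 / 0.12 = 23250 mm.
Scan time per layer = 23250 / 7170 = 3.2427 s.
Time per layer = 3.2427 + 14.9, so 18.1427 s.
1634 layers × 18.1427 s/layer = 29645.1718 s, i.e. 8.23 hours.

8.23 hours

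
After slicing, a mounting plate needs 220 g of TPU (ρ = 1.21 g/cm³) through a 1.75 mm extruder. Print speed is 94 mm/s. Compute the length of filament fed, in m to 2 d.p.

Extruded volume: 220/1.21 = 181.8182 cm³ (181818.2 mm³).
Cross-section of 1.75 mm filament: π·(1.75/2)² = 2.4053 mm².
Length = 181818.2 / 2.4053 = 75590.65 mm = 75.59 m.

75.59 m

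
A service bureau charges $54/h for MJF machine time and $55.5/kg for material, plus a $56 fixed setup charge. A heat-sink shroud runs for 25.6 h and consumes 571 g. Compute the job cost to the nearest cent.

$1470.09

Time charge: 54 × 25.6 → $1382.40.
Material cost = 55.5 × 571/1000 = $31.6905.
Total = 1382.40 + 31.6905 + 56 = 1470.0905 ≈ $1470.09.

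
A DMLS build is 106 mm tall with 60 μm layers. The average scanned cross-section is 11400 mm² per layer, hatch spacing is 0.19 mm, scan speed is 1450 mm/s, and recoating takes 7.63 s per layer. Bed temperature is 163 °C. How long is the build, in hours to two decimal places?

Number of layers: 106 / 0.06 → 1767 (rounded up).
Per-layer scan distance = 11400 / 0.19 = 60000 mm.
Scan time per layer: 60000 / 1450 → 41.3793 s.
Layer cycle = 41.3793 + 7.63 = 49.0093 s.
Build time = 1767 × 49.0093 = 86599.4331 s = 24.06 hours.

24.06 hours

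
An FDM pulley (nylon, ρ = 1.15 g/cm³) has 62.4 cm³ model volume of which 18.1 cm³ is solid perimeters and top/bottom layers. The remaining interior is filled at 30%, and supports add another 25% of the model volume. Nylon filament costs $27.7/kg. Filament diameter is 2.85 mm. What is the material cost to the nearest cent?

Interior volume: 62.4 − 18.1 → 44.3 cm³.
Infill volume = 0.30 × 44.3, so 13.29 cm³.
Support = 0.25 × 62.4, so 15.6 cm³.
Deposited volume: 18.1 + 13.29 + 15.6 → 46.99 cm³.
Mass = 46.99 × 1.15 = 54.0385 g.
Cost = 54.0385 g / 1000 × $27.7/kg = $1.50.

$1.50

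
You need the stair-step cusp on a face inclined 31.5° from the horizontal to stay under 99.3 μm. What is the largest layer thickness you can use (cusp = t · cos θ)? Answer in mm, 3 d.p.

cos(31.5°) = 0.8526; t_max = 0.0993/0.8526 = 0.116 mm.

0.116 mm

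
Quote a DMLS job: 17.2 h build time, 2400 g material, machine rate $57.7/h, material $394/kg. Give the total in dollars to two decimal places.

Machine cost = 57.7 × 17.2, so $992.44.
Material charge = 394 × 2400/1000 = $945.60.
Job cost: 992.44 + 945.60 = $1938.04.

$1938.04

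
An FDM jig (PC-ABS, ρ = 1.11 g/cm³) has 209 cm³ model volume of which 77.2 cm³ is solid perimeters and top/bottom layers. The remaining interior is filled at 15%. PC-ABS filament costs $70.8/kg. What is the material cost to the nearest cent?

$7.62

Infill region: 209 − 77.2 → 131.8 cm³.
Infill deposited = 0.15 × 131.8, so 19.77 cm³.
Total extruded = 77.2 + 19.77, so 96.97 cm³.
Mass = 96.97 × 1.11 = 107.6367 g.
Cost = 107.6367 g / 1000 × $70.8/kg = $7.62.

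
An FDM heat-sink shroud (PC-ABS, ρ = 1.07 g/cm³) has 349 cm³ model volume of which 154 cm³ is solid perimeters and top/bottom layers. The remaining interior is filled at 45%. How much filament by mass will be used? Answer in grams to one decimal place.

Volume inside the shell = 349 − 154, so 195 cm³.
Deposited infill: 0.45 × 195 → 87.75 cm³.
Total printed volume: 154 + 87.75 → 241.75 cm³.
Mass = 241.75 × 1.07, so 258.6725 g.

258.7 g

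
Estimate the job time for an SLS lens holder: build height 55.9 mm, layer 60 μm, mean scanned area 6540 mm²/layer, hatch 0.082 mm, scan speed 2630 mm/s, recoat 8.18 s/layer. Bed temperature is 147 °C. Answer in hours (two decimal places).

9.97 hours

Layers = ⌈55.9/0.06⌉ = 932.
Hatch length per layer = 6540 / 0.082, so 79756.1 mm.
Per-layer scan time: 79756.1 / 2630 → 30.3255 s.
Time per layer = 30.3255 + 8.18 = 38.5055 s.
Total: 932 × 38.5055 s = 35887.126 s → 9.97 hours.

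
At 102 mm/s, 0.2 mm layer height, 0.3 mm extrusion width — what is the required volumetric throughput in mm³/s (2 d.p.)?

6.12

Extrusion cross-section: 0.2 × 0.3 → 0.06 mm².
Volumetric flow = 102 × 0.06 = 6.12 mm³/s.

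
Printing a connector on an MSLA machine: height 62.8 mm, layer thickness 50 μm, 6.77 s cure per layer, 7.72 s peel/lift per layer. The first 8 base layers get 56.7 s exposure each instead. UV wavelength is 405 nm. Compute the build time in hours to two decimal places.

Layer count = ceil(62.8 / 0.05) = 1256.
Burn-in layers = 8 × (56.7 + 7.72) = 515.36 s.
Normal layers = 1248 × (6.77 + 7.72), so 18083.52 s.
Sum: 515.36 + 18083.52 = 18598.88 s → 5.17 hours.

5.17 hours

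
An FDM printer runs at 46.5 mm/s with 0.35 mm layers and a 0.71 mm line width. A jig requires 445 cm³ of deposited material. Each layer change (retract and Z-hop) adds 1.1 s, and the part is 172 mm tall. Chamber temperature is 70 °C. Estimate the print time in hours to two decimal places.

Extrusion cross-section = 0.35 × 0.71 = 0.2485 mm².
Path length: 445000 mm³ / 0.2485 mm² → 1790744.5 mm.
Time extruding = 1790744.5 / 46.5 = 38510.6 s.
Number of layers: 172 / 0.35 → 492 (rounded up).
Non-print overhead = 492 × 1.1 = 541.2 s.
Altogether 38510.6 + 541.2 = 39051.8 s, i.e. 10.85 hours.

10.85 hours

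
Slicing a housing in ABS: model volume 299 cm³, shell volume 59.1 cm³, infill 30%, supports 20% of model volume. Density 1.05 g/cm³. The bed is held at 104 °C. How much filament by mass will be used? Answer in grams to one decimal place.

200.4 g

Infill region = 299 − 59.1, so 239.9 cm³.
Infill deposited = 0.30 × 239.9 = 71.97 cm³.
Support = 0.20 × 299, so 59.8 cm³.
Total printed volume = 59.1 + 71.97 + 59.8, so 190.87 cm³.
Mass: 190.87 × 1.05 → 200.4135 g.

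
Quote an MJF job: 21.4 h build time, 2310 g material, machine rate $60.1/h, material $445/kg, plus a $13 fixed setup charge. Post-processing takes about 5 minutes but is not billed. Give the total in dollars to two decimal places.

$2327.09

Time charge: 60.1 × 21.4 → $1286.14.
Material charge = 445 × 2310/1000 = $1027.95.
Adding setup: 1286.14 + 1027.95 + 13 → $2327.09.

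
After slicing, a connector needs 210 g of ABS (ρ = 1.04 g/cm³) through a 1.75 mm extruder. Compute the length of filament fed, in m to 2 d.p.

83.95 m

Volume = 210 g / 1.04 g·cm⁻³ = 201.9231 cm³ = 201923.1 mm³.
Cross-section of 1.75 mm filament: π·(1.75/2)² = 2.4053 mm².
L = V/A = 201923.1/2.4053 = 83949.24 mm → 83.95 m.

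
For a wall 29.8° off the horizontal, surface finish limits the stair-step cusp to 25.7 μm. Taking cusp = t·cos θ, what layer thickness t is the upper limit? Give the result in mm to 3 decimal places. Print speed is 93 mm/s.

0.030 mm

Layer height = cusp / cos(29.8°) = 0.0257 / 0.8678 = 0.030 mm.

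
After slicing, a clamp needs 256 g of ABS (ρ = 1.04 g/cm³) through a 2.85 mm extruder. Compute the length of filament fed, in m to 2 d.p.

Volume = 256 g / 1.04 g·cm⁻³ = 246.1538 cm³ = 246153.8 mm³.
Cross-section of 2.85 mm filament: π·(2.85/2)² = 6.3794 mm².
L = V/A = 246153.8/6.3794 = 38585.73 mm → 38.59 m.

38.59 m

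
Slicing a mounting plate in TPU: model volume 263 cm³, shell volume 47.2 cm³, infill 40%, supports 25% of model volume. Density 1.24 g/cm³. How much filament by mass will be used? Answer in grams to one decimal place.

Infill region = 263 − 47.2, so 215.8 cm³.
Infill volume: 0.40 × 215.8 → 86.32 cm³.
Support = 0.25 × 263, so 65.75 cm³.
Total printed volume = 47.2 + 86.32 + 65.75 = 199.27 cm³.
Mass = 199.27 × 1.24 = 247.0948 g.

247.1 g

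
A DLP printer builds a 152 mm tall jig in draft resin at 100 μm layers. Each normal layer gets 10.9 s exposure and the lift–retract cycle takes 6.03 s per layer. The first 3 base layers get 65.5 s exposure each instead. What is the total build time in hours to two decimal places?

Layer count = ceil(152 / 0.1) = 1520.
Bottom layers: 3 × (65.5 + 6.03) → 214.59 s.
Remaining layers = 1517 × (10.9 + 6.03) = 25682.81 s.
Sum: 214.59 + 25682.81 = 25897.4 s → 7.19 hours.

7.19 hours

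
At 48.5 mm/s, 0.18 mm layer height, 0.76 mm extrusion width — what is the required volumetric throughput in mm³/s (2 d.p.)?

Bead cross-section: 0.18 × 0.76 → 0.1368 mm².
Q = v·A = 48.5 × 0.1368 = 6.63 mm³/s.

6.63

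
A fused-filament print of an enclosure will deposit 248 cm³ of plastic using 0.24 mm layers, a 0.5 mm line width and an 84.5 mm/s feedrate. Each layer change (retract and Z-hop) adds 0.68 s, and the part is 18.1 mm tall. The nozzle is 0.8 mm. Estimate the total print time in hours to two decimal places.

6.81 hours

Extrusion cross-section = 0.24 × 0.5 = 0.12 mm².
Total extruded path = 248000/0.12 = 2066666.7 mm.
Print-move time: 2066666.7 / 84.5 → 24457.6 s.
Number of layers: 18.1 / 0.24 → 76 (rounded up).
Layer-change overhead = 76 × 0.68 = 51.68 s.
Total = 24457.6 + 51.68 = 24509.28 s = 6.81 hours.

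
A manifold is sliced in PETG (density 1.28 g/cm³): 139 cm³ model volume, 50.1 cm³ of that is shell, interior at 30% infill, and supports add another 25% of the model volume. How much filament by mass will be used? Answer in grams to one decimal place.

Volume inside the shell: 139 − 50.1 → 88.9 cm³.
Infill volume = 0.30 × 88.9 = 26.67 cm³.
Support = 0.25 × 139, so 34.75 cm³.
Deposited volume: 50.1 + 26.67 + 34.75 → 111.52 cm³.
Mass: 111.52 × 1.28 → 142.7456 g.

142.7 g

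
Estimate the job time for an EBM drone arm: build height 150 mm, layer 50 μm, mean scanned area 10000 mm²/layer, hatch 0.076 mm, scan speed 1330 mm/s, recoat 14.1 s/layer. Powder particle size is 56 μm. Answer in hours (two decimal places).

Layers = ⌈150/0.05⌉ = 3000.
Per-layer scan distance: 10000 / 0.076 → 131578.9 mm.
Scan time per layer = 131578.9 / 1330 = 98.9315 s.
Time per layer = 98.9315 + 14.1 = 113.0315 s.
3000 layers × 113.0315 s/layer = 339094.5 s, i.e. 94.19 hours.

94.19 hours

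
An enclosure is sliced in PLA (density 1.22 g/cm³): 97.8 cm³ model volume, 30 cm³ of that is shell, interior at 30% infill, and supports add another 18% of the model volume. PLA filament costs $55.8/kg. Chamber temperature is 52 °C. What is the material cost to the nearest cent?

$4.63

Volume inside the shell = 97.8 − 30, so 67.8 cm³.
Infill deposited: 0.30 × 67.8 → 20.34 cm³.
Support = 0.18 × 97.8 = 17.604 cm³.
Deposited volume: 30 + 20.34 + 17.604 → 67.944 cm³.
Mass = 67.944 × 1.22 = 82.89168 g.
Cost = 82.89168 g / 1000 × $55.8/kg = $4.63.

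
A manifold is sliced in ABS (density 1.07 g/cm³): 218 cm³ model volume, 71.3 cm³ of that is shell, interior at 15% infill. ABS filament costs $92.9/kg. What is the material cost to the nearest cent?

$9.27

Interior volume = 218 − 71.3, so 146.7 cm³.
Infill volume = 0.15 × 146.7, so 22.005 cm³.
Total extruded = 71.3 + 22.005 = 93.305 cm³.
Mass = 93.305 × 1.07, so 99.83635 g.
Cost = 99.83635 g / 1000 × $92.9/kg = $9.27.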